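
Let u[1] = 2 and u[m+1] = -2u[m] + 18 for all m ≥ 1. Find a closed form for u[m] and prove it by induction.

Claim: u[m] = 2·(-2)^m + 6.

Base case: u[1] = 2, and 2·(-2)^1 + 6 = -4 + 6 = 2.
Assume u[j] = 2·(-2)^j + 6 for some j ≥ 1.
Then u[j+1] = -2u[j] + 18 = -2·(2·(-2)^j + 6) + 18 = -4·(-2)^j − 12 + 18 = 2·(-2)^{j+1} + 6.
This completes the inductive step, so u[m] = 2·(-2)^m + 6 for all m ≥ 1.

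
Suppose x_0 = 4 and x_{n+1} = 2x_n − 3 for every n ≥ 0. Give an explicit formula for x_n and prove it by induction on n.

Claim: x_n = 2^n + 3.

Base case: x_0 = 4, and 2^0 + 3 = 1 + 3 = 4.
Assume x_k = 2^k + 3 for some k ≥ 0.
Then x_{k+1} = 2x_k − 3 = 2·(2^k + 3) − 3 = 2^{k+1} + 6 − 3 = 2^{k+1} + 3.
Hence x_n = 2^n + 3 for every n ≥ 0, by induction.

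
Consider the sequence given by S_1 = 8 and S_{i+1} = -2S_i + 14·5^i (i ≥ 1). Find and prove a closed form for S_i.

Claim: S_i = (-2)^i + 2·5^i.

Base case: S_1 = 8, and (-2)^1 + 2·5^1 = -2 + 10 = 8.
Assume S_j = (-2)^j + 2·5^j for some j ≥ 1.
Then S_{j+1} = -2S_j + 14·5^j = -2·((-2)^j + 2·5^j) + 14·5^j = (-2)^{j+1} − 4·5^j + 14·5^j = (-2)^{j+1} + 10·5^j = (-2)^{j+1} + 2·5^{j+1}.
This completes the inductive step, so S_i = (-2)^i + 2·5^i for all i ≥ 1.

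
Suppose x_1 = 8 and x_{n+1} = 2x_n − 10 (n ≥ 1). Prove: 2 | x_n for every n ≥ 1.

Base case: x_1 = 8 = 2·4, so 2 | x_1.
Assume 2 | x_k, so x_k = 2t for some integer t.
Then x_{k+1} = 2x_k − 10 = 2·(2t) − 10 = 2(2t − 5), so 2 | x_{k+1}.
This completes the inductive step, so 2 | x_n for all n ≥ 1.

2 | x_n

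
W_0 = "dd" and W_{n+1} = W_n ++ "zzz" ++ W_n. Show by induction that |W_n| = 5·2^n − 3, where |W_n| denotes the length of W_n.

Base case: |W_0| = 2, and 5·2^0 − 3 = 2.
Assume |W_j| = 5·2^j − 3.
Then |W_{j+1}| = |W_j| + 3 + |W_j| = 2|W_j| + 3 = 2(5·2^j − 3) + 3 = 5·2^{j+1} − 6 + 3 = 5·2^{j+1} − 3.
Hence |W_n| = 5·2^n − 3 for every n ≥ 0, by induction.

|W_n| = 5·2^n − 3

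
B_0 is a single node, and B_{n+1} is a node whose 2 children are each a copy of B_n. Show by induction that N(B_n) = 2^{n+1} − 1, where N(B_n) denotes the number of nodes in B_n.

Base case: N(B_0) = 1, and 2^{0+1} − 1 = 1.
Assume N(B_m) = 2^{m+1} − 1.
Then N(B_{m+1}) = 1 + 2N(B_m) = 1 + 2(2^{m+1} − 1) = 2^{m+2} − 2 + 1 = 2^{m+2} − 1.
Hence N(B_n) = 2^{n+1} − 1 for every n ≥ 0, by induction.

N(B_n) = 2^{n+1} − 1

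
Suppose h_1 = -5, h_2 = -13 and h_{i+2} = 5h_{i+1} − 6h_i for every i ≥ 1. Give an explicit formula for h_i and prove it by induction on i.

Claim: h_i = -2^i − 3^i.

Base cases: h_1 = -5 and -2^1 − 3^1 = -5; h_2 = -13 and -2^2 − 3^2 = -13.
Assume h_j = -2^j − 3^j for all 1 ≤ j ≤ k, where k ≥ 2.
Then h_{k+1} = 5h_k − 6h_{k−1} = 5·(-2^k − 3^k) − 6·(-2^{k−1} − 3^{k−1}) = -(5·2 − 6)2^{k−1} − (5·3 − 6)3^{k−1} = -4·2^{k−1} − 9·3^{k−1} = -2^{k+1} − 3^{k+1}.
Hence h_i = -2^i − 3^i for every i ≥ 1, by strong induction.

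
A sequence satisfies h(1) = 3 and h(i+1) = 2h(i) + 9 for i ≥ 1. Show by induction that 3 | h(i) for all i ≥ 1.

Base case: h(1) = 3 = 3·1, so 3 | h(1).
Assume 3 | h(k), so h(k) = 3t for some integer t.
Then h(k+1) = 2h(k) + 9 = 2·(3t) + 9 = 3(2t + 3), so 3 | h(k+1).
This completes the inductive step, so 3 | h(i) for all i ≥ 1.

3 | h(i)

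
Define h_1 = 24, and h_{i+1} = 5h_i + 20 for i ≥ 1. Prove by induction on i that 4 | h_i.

Base case: h_1 = 24 = 4·6, so 4 | h_1.
Assume 4 | h_k, so h_k = 4t for some integer t.
Then h_{k+1} = 5h_k + 20 = 5·(4t) + 20 = 4(5t + 5), so 4 | h_{k+1}.
This completes the inductive step, so 4 | h_i for all i ≥ 1.

4 | h_i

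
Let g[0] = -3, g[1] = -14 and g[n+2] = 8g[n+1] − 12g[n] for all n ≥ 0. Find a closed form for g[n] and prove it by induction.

Claim: g[n] = -2^n − 2·6^n.

Base cases: g[0] = -3 and -2^0 − 2·6^0 = -3; g[1] = -14 and -2^1 − 2·6^1 = -14.
Assume g[j] = -2^j − 2·6^j for all 0 ≤ j ≤ m, where m ≥ 1.
Then g[m+1] = 8g[m] − 12g[m−1] = 8·(-2^m − 2·6^m) − 12·(-2^{m−1} − 2·6^{m−1}) = -(8·2 − 12)2^{m−1} − 2·(8·6 − 12)6^{m−1} = -4·2^{m−1} − 72·6^{m−1} = -2^{m+1} − 2·6^{m+1}.
By strong induction, g[n] = -2^n − 2·6^n for all n ≥ 0.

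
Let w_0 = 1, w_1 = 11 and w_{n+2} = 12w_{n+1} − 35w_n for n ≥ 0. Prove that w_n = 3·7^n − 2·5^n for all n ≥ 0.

Base cases: w_0 = 1 and 3·7^0 − 2·5^0 = 1; w_1 = 11 and 3·7^1 − 2·5^1 = 11.
Assume w_j = 3·7^j − 2·5^j for all 0 ≤ j ≤ r, where r ≥ 1.
Then w_{r+1} = 12w_r − 35w_{r−1} = 12·(3·7^r − 2·5^r) − 35·(3·7^{r−1} − 2·5^{r−1}) = 3·(12·7 − 35)7^{r−1} − 2·(12·5 − 35)5^{r−1} = 147·7^{r−1} − 50·5^{r−1} = 3·7^{r+1} − 2·5^{r+1}.
So the formula holds for r+1, and by strong induction w_n = 3·7^n − 2·5^n for all n ≥ 0.

w_n = 3·7^n − 2·5^n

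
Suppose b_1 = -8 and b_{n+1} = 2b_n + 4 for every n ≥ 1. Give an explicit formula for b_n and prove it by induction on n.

Claim: b_n = -2^{n+1} − 4.

Base case: b_1 = -8, and -2^{1+1} − 4 = -4 − 4 = -8.
Assume b_k = -2^{k+1} − 4 for some k ≥ 1.
Then b_{k+1} = 2b_k + 4 = 2·(-2^{k+1} − 4) + 4 = -2^{k+2} − 8 + 4 = -2^{k+2} − 4.
So the formula holds for k+1, and by induction b_n = -2^{n+1} − 4 for all n ≥ 1.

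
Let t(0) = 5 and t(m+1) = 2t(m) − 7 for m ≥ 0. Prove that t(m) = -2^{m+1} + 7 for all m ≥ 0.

Base case: t(0) = 5, and -2^{0+1} + 7 = -2 + 7 = 5.
Assume t(j) = -2^{j+1} + 7 for some j ≥ 0.
Then t(j+1) = 2t(j) − 7 = 2·(-2^{j+1} + 7) − 7 = -2^{j+2} + 14 − 7 = -2^{j+2} + 7.
Hence t(m) = -2^{m+1} + 7 for every m ≥ 0, by induction.

t(m) = -2^{m+1} + 7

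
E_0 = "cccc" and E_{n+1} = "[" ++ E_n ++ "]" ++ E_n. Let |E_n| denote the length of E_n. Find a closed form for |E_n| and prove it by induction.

Claim: |E_n| = 6·2^n − 2.

Base case: |E_0| = 4, and 6·2^0 − 2 = 4.
Assume |E_j| = 6·2^j − 2.
Then |E_{j+1}| = 1 + |E_j| + 1 + |E_j| = 2|E_j| + 2 = 2(6·2^j − 2) + 2 = 6·2^{j+1} − 4 + 2 = 6·2^{j+1} − 2.
So the formula holds for j+1, and by induction |E_n| = 6·2^n − 2 for all n ≥ 0.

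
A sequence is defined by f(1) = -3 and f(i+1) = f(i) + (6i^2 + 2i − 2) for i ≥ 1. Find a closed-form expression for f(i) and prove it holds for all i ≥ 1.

Claim: f(i) = 2i^3 − 2i^2 − 2i − 1.

Base case: f(1) = -3, and 2·1^3 − 2·1^2 − 2·1 − 1 = -3.
Assume f(r) = 2r^3 − 2r^2 − 2r − 1.
Then f(r+1) = f(r) + (6r^2 + 2r − 2) = (2r^3 − 2r^2 − 2r − 1) + (6r^2 + 2r − 2) = 2r^3 + 4r^2 − 3,
and 2·(r+1)^3 − 2·(r+1)^2 − 2·(r+1) − 1 = 2r^3 + 4r^2 − 3.
Hence f(i) = 2i^3 − 2i^2 − 2i − 1 for every i ≥ 1, by induction.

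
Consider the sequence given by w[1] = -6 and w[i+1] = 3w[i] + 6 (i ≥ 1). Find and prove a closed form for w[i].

Claim: w[i] = -3^i − 3.

Base case: w[1] = -6, and -3^1 − 3 = -3 − 3 = -6.
Assume w[r] = -3^r − 3 for some r ≥ 1.
Then w[r+1] = 3w[r] + 6 = 3·(-3^r − 3) + 6 = -3^{r+1} − 9 + 6 = -3^{r+1} − 3.
Hence w[i] = -3^i − 3 for every i ≥ 1, by induction.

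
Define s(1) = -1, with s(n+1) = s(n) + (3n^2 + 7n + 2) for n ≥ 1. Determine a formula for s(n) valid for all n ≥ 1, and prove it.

Claim: s(n) = n^3 + 2n^2 − n − 3.

Base case: s(1) = -1, and 1^3 + 2·1^2 − 1 − 3 = -1.
Assume s(j) = j^3 + 2j^2 − j − 3.
Then s(j+1) = s(j) + (3j^2 + 7j + 2) = (j^3 + 2j^2 − j − 3) + (3j^2 + 7j + 2) = j^3 + 5j^2 + 6j − 1,
and (j+1)^3 + 2·(j+1)^2 − (j+1) − 3 = j^3 + 5j^2 + 6j − 1.
By induction, s(n) = n^3 + 2n^2 − n − 3 for all n ≥ 1.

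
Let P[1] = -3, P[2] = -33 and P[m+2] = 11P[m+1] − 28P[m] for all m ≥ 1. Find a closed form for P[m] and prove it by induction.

Claim: P[m] = -7^m + 4^m.

Base cases: P[1] = -3 and -7^1 + 4^1 = -3; P[2] = -33 and -7^2 + 4^2 = -33.
Assume P[j] = -7^j + 4^j for all 1 ≤ j ≤ k, where k ≥ 2.
Then P[k+1] = 11P[k] − 28P[k−1] = 11·(-7^k + 4^k) − 28·(-7^{k−1} + 4^{k−1}) = -(11·7 − 28)7^{k−1} + (11·4 − 28)4^{k−1} = -49·7^{k−1} + 16·4^{k−1} = -7^{k+1} + 4^{k+1}.
This completes the inductive step, so P[m] = -7^m + 4^m for all m ≥ 1.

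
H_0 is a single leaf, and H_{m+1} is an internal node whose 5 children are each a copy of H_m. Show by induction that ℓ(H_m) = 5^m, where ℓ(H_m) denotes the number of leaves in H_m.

Base case: ℓ(H_0) = 1, and 5^0 = 1.
Assume ℓ(H_j) = 5^j.
Then ℓ(H_{j+1}) = 5·ℓ(H_j) = 5·5^j = 5^{j+1}.
Hence ℓ(H_m) = 5^m for every m ≥ 0, by induction.

ℓ(H_m) = 5^m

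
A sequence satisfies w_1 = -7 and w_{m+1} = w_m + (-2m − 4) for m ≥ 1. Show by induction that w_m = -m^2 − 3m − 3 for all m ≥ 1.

Base case: w_1 = -7, and -1^2 − 3·1 − 3 = -7.
Assume w_r = -r^2 − 3r − 3.
Then w_{r+1} = w_r + (-2r − 4) = (-r^2 − 3r − 3) + (-2r − 4) = -r^2 − 5r − 7,
and -(r+1)^2 − 3·(r+1) − 3 = -r^2 − 5r − 7.
This completes the inductive step, so w_m = -m^2 − 3m − 3 for all m ≥ 1.

w_m = -m^2 − 3m − 3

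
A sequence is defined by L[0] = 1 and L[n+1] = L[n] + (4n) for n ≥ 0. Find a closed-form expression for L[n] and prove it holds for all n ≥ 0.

Claim: L[n] = 2n^2 − 2n + 1.

Base case: L[0] = 1, and 2·0^2 − 2·0 + 1 = 1.
Assume L[r] = 2r^2 − 2r + 1.
Then L[r+1] = L[r] + (4r) = (2r^2 − 2r + 1) + (4r) = 2r^2 + 2r + 1,
and 2·(r+1)^2 − 2·(r+1) + 1 = 2r^2 + 2r + 1.
Hence L[n] = 2n^2 − 2n + 1 for every n ≥ 0, by induction.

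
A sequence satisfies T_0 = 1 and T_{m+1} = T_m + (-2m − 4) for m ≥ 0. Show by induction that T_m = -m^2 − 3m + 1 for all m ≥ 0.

Base case: T_0 = 1, and -0^2 − 3·0 + 1 = 1.
Assume T_j = -j^2 − 3j + 1.
Then T_{j+1} = T_j + (-2j − 4) = (-j^2 − 3j + 1) + (-2j − 4) = -j^2 − 5j − 3,
and -(j+1)^2 − 3·(j+1) + 1 = -j^2 − 5j − 3.
This completes the inductive step, so T_m = -m^2 − 3m + 1 for all m ≥ 0.

T_m = -m^2 − 3m + 1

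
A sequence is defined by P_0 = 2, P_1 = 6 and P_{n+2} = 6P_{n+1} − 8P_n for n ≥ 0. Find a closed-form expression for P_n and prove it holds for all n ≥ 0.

Claim: P_n = 4^n + 2^n.

Base cases: P_0 = 2 and 4^0 + 2^0 = 2; P_1 = 6 and 4^1 + 2^1 = 6.
Assume P_j = 4^j + 2^j for all 0 ≤ j ≤ r, where r ≥ 1.
Then P_{r+1} = 6P_r − 8P_{r−1} = 6·(4^r + 2^r) − 8·(4^{r−1} + 2^{r−1}) = (6·4 − 8)4^{r−1} + (6·2 − 8)2^{r−1} = 16·4^{r−1} + 4·2^{r−1} = 4^{r+1} + 2^{r+1}.
Hence P_n = 4^n + 2^n for every n ≥ 0, by strong induction.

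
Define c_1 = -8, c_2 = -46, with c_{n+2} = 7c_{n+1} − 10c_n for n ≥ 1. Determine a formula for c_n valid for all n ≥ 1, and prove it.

Claim: c_n = 2^n − 2·5^n.

Base cases: c_1 = -8 and 2^1 − 2·5^1 = -8; c_2 = -46 and 2^2 − 2·5^2 = -46.
Assume c_i = 2^i − 2·5^i for all 1 ≤ i ≤ j, where j ≥ 2.
Then c_{j+1} = 7c_j − 10c_{j−1} = 7·(2^j − 2·5^j) − 10·(2^{j−1} − 2·5^{j−1}) = (7·2 − 10)2^{j−1} − 2·(7·5 − 10)5^{j−1} = 4·2^{j−1} − 50·5^{j−1} = 2^{j+1} − 2·5^{j+1}.
By strong induction, c_n = 2^n − 2·5^n for all n ≥ 1.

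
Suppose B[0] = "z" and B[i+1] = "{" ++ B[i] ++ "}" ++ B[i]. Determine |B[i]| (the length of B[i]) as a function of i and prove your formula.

Claim: |B[i]| = 3·2^i − 2.

Base case: |B[0]| = 1, and 3·2^0 − 2 = 1.
Assume |B[k]| = 3·2^k − 2.
Then |B[k+1]| = 1 + |B[k]| + 1 + |B[k]| = 2|B[k]| + 2 = 2(3·2^k − 2) + 2 = 3·2^{k+1} − 4 + 2 = 3·2^{k+1} − 2.
Hence |B[i]| = 3·2^i − 2 for every i ≥ 0, by induction.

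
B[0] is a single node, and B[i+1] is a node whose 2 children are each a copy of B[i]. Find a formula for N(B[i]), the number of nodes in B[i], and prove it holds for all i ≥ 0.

Claim: N(B[i]) = 2^{i+1} − 1.

Base case: N(B[0]) = 1, and 2^{0+1} − 1 = 1.
Assume N(B[m]) = 2^{m+1} − 1.
Then N(B[m+1]) = 1 + 2N(B[m]) = 1 + 2(2^{m+1} − 1) = 2^{m+2} − 2 + 1 = 2^{m+2} − 1.
So the formula holds for m+1, and by induction N(B[i]) = 2^{i+1} − 1 for all i ≥ 0.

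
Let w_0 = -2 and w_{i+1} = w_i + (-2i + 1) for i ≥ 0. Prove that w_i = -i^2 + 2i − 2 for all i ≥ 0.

Base case: w_0 = -2, and -0^2 + 2·0 − 2 = -2.
Assume w_r = -r^2 + 2r − 2.
Then w_{r+1} = w_r + (-2r + 1) = (-r^2 + 2r − 2) + (-2r + 1) = -r^2 − 1,
and -(r+1)^2 + 2·(r+1) − 2 = -r^2 − 1.
Hence w_i = -i^2 + 2i − 2 for every i ≥ 0, by induction.

w_i = -i^2 + 2i − 2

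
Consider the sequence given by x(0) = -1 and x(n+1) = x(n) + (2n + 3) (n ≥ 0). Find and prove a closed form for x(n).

Claim: x(n) = n^2 + 2n − 1.

Base case: x(0) = -1, and 0^2 + 2·0 − 1 = -1.
Assume x(j) = j^2 + 2j − 1.
Then x(j+1) = x(j) + (2j + 3) = (j^2 + 2j − 1) + (2j + 3) = j^2 + 4j + 2,
and (j+1)^2 + 2·(j+1) − 1 = j^2 + 4j + 2.
Hence x(n) = n^2 + 2n − 1 for every n ≥ 0, by induction.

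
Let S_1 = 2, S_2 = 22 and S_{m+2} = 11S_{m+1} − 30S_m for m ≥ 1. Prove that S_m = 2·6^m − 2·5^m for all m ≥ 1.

Base cases: S_1 = 2 and 2·6^1 − 2·5^1 = 2; S_2 = 22 and 2·6^2 − 2·5^2 = 22.
Assume S_i = 2·6^i − 2·5^i for all 1 ≤ i ≤ j, where j ≥ 2.
Then S_{j+1} = 11S_j − 30S_{j−1} = 11·(2·6^j − 2·5^j) − 30·(2·6^{j−1} − 2·5^{j−1}) = 2·(11·6 − 30)6^{j−1} − 2·(11·5 − 30)5^{j−1} = 72·6^{j−1} − 50·5^{j−1} = 2·6^{j+1} − 2·5^{j+1}.
Hence S_m = 2·6^m − 2·5^m for every m ≥ 1, by strong induction.

S_m = 2·6^m − 2·5^m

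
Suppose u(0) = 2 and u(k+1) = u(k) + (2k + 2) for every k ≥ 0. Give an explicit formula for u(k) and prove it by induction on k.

Claim: u(k) = k^2 + k + 2.

Base case: u(0) = 2, and 0^2 + 0 + 2 = 2.
Assume u(r) = r^2 + r + 2.
Then u(r+1) = u(r) + (2r + 2) = (r^2 + r + 2) + (2r + 2) = r^2 + 3r + 4,
and (r+1)^2 + (r+1) + 2 = r^2 + 3r + 4.
This completes the inductive step, so u(k) = k^2 + k + 2 for all k ≥ 0.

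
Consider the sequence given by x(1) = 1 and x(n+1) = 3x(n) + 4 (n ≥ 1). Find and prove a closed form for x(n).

Claim: x(n) = 3^n − 2.

Base case: x(1) = 1, and 3^1 − 2 = 3 − 2 = 1.
Assume x(k) = 3^k − 2 for some k ≥ 1.
Then x(k+1) = 3x(k) + 4 = 3·(3^k − 2) + 4 = 3^{k+1} − 6 + 4 = 3^{k+1} − 2.
So the formula holds for k+1, and by induction x(n) = 3^n − 2 for all n ≥ 1.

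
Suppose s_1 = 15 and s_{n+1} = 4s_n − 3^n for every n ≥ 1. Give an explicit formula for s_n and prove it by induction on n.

Claim: s_n = 3·4^n + 3^n.

Base case: s_1 = 15, and 3·4^1 + 3^1 = 12 + 3 = 15.
Assume s_m = 3·4^m + 3^m for some m ≥ 1.
Then s_{m+1} = 4s_m − 3^m = 4·(3·4^m + 3^m) − 3^m = 3·4^{m+1} + 4·3^m − 3^m = 3·4^{m+1} + 3·3^m = 3·4^{m+1} + 3^{m+1}.
Hence s_n = 3·4^n + 3^n for every n ≥ 1, by induction.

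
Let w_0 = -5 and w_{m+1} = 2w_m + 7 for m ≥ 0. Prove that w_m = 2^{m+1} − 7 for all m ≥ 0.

Base case: w_0 = -5, and 2^{0+1} − 7 = 2 − 7 = -5.
Assume w_r = 2^{r+1} − 7 for some r ≥ 0.
Then w_{r+1} = 2w_r + 7 = 2·(2^{r+1} − 7) + 7 = 2^{r+2} − 14 + 7 = 2^{r+2} − 7.
By induction, w_m = 2^{m+1} − 7 for all m ≥ 0.

w_m = 2^{m+1} − 7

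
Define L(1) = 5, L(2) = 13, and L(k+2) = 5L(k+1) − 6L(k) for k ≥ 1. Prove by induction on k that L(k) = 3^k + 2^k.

Base cases: L(1) = 5 and 3^1 + 2^1 = 5; L(2) = 13 and 3^2 + 2^2 = 13.
Assume L(j) = 3^j + 2^j for all 1 ≤ j ≤ r, where r ≥ 2.
Then L(r+1) = 5L(r) − 6L(r−1) = 5·(3^r + 2^r) − 6·(3^{r−1} + 2^{r−1}) = (5·3 − 6)3^{r−1} + (5·2 − 6)2^{r−1} = 9·3^{r−1} + 4·2^{r−1} = 3^{r+1} + 2^{r+1}.
By strong induction, L(k) = 3^k + 2^k for all k ≥ 1.

L(k) = 3^k + 2^k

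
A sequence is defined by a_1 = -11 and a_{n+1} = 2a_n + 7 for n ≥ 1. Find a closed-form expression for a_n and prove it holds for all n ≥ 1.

Claim: a_n = -2^{n+1} − 7.

Base case: a_1 = -11, and -2^{1+1} − 7 = -4 − 7 = -11.
Assume a_k = -2^{k+1} − 7 for some k ≥ 1.
Then a_{k+1} = 2a_k + 7 = 2·(-2^{k+1} − 7) + 7 = -2^{k+2} − 14 + 7 = -2^{k+2} − 7.
Hence a_n = -2^{n+1} − 7 for every n ≥ 1, by induction.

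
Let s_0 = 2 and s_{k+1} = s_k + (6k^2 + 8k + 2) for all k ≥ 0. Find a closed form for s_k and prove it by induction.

Claim: s_k = 2k^3 + k^2 − k + 2.

Base case: s_0 = 2, and 2·0^3 + 0^2 − 0 + 2 = 2.
Assume s_r = 2r^3 + r^2 − r + 2.
Then s_{r+1} = s_r + (6r^2 + 8r + 2) = (2r^3 + r^2 − r + 2) + (6r^2 + 8r + 2) = 2r^3 + 7r^2 + 7r + 4,
and 2·(r+1)^3 + (r+1)^2 − (r+1) + 2 = 2r^3 + 7r^2 + 7r + 4.
Hence s_k = 2k^3 + k^2 − k + 2 for every k ≥ 0, by induction.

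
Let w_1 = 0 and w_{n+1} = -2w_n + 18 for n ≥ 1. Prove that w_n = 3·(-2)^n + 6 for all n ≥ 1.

Base case: w_1 = 0, and 3·(-2)^1 + 6 = -6 + 6 = 0.
Assume w_m = 3·(-2)^m + 6 for some m ≥ 1.
Then w_{m+1} = -2w_m + 18 = -2·(3·(-2)^m + 6) + 18 = -6·(-2)^m − 12 + 18 = 3·(-2)^{m+1} + 6.
This completes the inductive step, so w_n = 3·(-2)^n + 6 for all n ≥ 1.

w_n = 3·(-2)^n + 6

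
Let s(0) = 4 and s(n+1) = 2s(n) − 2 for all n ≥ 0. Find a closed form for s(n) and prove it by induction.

Claim: s(n) = 2^{n+1} + 2.

Base case: s(0) = 4, and 2^{0+1} + 2 = 2 + 2 = 4.
Assume s(r) = 2^{r+1} + 2 for some r ≥ 0.
Then s(r+1) = 2s(r) − 2 = 2·(2^{r+1} + 2) − 2 = 2^{r+2} + 4 − 2 = 2^{r+2} + 2.
This completes the inductive step, so s(n) = 2^{n+1} + 2 for all n ≥ 0.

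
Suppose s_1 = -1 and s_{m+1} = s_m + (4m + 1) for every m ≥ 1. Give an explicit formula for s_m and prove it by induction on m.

Claim: s_m = 2m^2 − m − 2.

Base case: s_1 = -1, and 2·1^2 − 1 − 2 = -1.
Assume s_k = 2k^2 − k − 2.
Then s_{k+1} = s_k + (4k + 1) = (2k^2 − k − 2) + (4k + 1) = 2k^2 + 3k − 1,
and 2·(k+1)^2 − (k+1) − 2 = 2k^2 + 3k − 1.
This completes the inductive step, so s_m = 2m^2 − m − 2 for all m ≥ 1.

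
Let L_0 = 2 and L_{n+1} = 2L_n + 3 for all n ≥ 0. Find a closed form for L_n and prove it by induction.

Claim: L_n = 5·2^n − 3.

Base case: L_0 = 2, and 5·2^0 − 3 = 5 − 3 = 2.
Assume L_m = 5·2^m − 3 for some m ≥ 0.
Then L_{m+1} = 2L_m + 3 = 2·(5·2^m − 3) + 3 = 10·2^m − 6 + 3 = 5·2^{m+1} − 3.
Hence L_n = 5·2^n − 3 for every n ≥ 0, by induction.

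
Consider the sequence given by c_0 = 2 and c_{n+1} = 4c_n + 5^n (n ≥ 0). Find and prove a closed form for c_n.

Claim: c_n = 4^n + 5^n.

Base case: c_0 = 2, and 4^0 + 5^0 = 1 + 1 = 2.
Assume c_j = 4^j + 5^j for some j ≥ 0.
Then c_{j+1} = 4c_j + 5^j = 4·(4^j + 5^j) + 5^j = 4^{j+1} + 4·5^j + 5^j = 4^{j+1} + 5·5^j = 4^{j+1} + 5^{j+1}.
By induction, c_n = 4^n + 5^n for all n ≥ 0.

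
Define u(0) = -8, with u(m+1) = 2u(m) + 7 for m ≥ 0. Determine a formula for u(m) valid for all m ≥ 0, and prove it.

Claim: u(m) = -2^m − 7.

Base case: u(0) = -8, and -2^0 − 7 = -1 − 7 = -8.
Assume u(j) = -2^j − 7 for some j ≥ 0.
Then u(j+1) = 2u(j) + 7 = 2·(-2^j − 7) + 7 = -2^{j+1} − 14 + 7 = -2^{j+1} − 7.
This completes the inductive step, so u(m) = -2^m − 7 for all m ≥ 0.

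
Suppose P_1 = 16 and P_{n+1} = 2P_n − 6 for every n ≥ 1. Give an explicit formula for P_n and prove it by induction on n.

Claim: P_n = 5·2^n + 6.

Base case: P_1 = 16, and 5·2^1 + 6 = 10 + 6 = 16.
Assume P_r = 5·2^r + 6 for some r ≥ 1.
Then P_{r+1} = 2P_r − 6 = 2·(5·2^r + 6) − 6 = 10·2^r + 12 − 6 = 5·2^{r+1} + 6.
This completes the inductive step, so P_n = 5·2^n + 6 for all n ≥ 1.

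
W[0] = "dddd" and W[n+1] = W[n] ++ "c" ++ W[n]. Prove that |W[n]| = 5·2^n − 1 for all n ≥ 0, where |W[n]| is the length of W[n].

Base case: |W[0]| = 4, and 5·2^0 − 1 = 4.
Assume |W[k]| = 5·2^k − 1.
Then |W[k+1]| = |W[k]| + 1 + |W[k]| = 2|W[k]| + 1 = 2(5·2^k − 1) + 1 = 5·2^{k+1} − 2 + 1 = 5·2^{k+1} − 1.
This completes the inductive step, so |W[n]| = 5·2^n − 1 for all n ≥ 0.

|W[n]| = 5·2^n − 1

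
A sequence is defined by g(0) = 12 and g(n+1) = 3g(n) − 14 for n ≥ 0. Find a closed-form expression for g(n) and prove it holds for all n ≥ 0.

Claim: g(n) = 5·3^n + 7.

Base case: g(0) = 12, and 5·3^0 + 7 = 5 + 7 = 12.
Assume g(j) = 5·3^j + 7 for some j ≥ 0.
Then g(j+1) = 3g(j) − 14 = 3·(5·3^j + 7) − 14 = 15·3^j + 21 − 14 = 5·3^{j+1} + 7.
This completes the inductive step, so g(n) = 5·3^n + 7 for all n ≥ 0.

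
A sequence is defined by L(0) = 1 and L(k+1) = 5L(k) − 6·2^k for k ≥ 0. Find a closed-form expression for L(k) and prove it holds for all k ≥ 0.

Claim: L(k) = -5^k + 2·2^k.

Base case: L(0) = 1, and -5^0 + 2·2^0 = -1 + 2 = 1.
Assume L(j) = -5^j + 2·2^j for some j ≥ 0.
Then L(j+1) = 5L(j) − 6·2^j = 5·(-5^j + 2·2^j) − 6·2^j = -5^{j+1} + 10·2^j − 6·2^j = -5^{j+1} + 4·2^j = -5^{j+1} + 2·2^{j+1}.
By induction, L(k) = -5^k + 2·2^k for all k ≥ 0.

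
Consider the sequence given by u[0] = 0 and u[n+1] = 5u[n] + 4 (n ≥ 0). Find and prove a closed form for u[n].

Claim: u[n] = 5^n − 1.

Base case: u[0] = 0, and 5^0 − 1 = 1 − 1 = 0.
Assume u[j] = 5^j − 1 for some j ≥ 0.
Then u[j+1] = 5u[j] + 4 = 5·(5^j − 1) + 4 = 5^{j+1} − 5 + 4 = 5^{j+1} − 1.
Hence u[n] = 5^n − 1 for every n ≥ 0, by induction.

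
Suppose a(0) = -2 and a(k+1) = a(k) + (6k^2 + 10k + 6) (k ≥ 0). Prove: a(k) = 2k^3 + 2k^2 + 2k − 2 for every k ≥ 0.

Base case: a(0) = -2, and 2·0^3 + 2·0^2 + 2·0 − 2 = -2.
Assume a(j) = 2j^3 + 2j^2 + 2j − 2.
Then a(j+1) = a(j) + (6j^2 + 10j + 6) = (2j^3 + 2j^2 + 2j − 2) + (6j^2 + 10j + 6) = 2j^3 + 8j^2 + 12j + 4,
and 2·(j+1)^3 + 2·(j+1)^2 + 2·(j+1) − 2 = 2j^3 + 8j^2 + 12j + 4.
By induction, a(k) = 2k^3 + 2k^2 + 2k − 2 for all k ≥ 0.

a(k) = 2k^3 + 2k^2 + 2k − 2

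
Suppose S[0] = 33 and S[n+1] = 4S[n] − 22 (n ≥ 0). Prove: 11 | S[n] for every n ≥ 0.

Base case: S[0] = 33 = 11·3, so 11 | S[0].
Assume 11 | S[k], so S[k] = 11t for some integer t.
Then S[k+1] = 4S[k] − 22 = 4·(11t) − 22 = 11(4t − 2), so 11 | S[k+1].
Hence 11 | S[n] for every n ≥ 0, by induction.

11 | S[n]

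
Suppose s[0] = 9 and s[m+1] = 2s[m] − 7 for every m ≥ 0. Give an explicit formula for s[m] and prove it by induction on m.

Claim: s[m] = 2^{m+1} + 7.

Base case: s[0] = 9, and 2^{0+1} + 7 = 2 + 7 = 9.
Assume s[k] = 2^{k+1} + 7 for some k ≥ 0.
Then s[k+1] = 2s[k] − 7 = 2·(2^{k+1} + 7) − 7 = 2^{k+2} + 14 − 7 = 2^{k+2} + 7.
So the formula holds for k+1, and by induction s[m] = 2^{m+1} + 7 for all m ≥ 0.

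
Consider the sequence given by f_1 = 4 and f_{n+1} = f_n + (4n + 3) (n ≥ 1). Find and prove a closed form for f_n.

Claim: f_n = 2n^2 + n + 1.

Base case: f_1 = 4, and 2·1^2 + 1 + 1 = 4.
Assume f_k = 2k^2 + k + 1.
Then f_{k+1} = f_k + (4k + 3) = (2k^2 + k + 1) + (4k + 3) = 2k^2 + 5k + 4,
and 2·(k+1)^2 + (k+1) + 1 = 2k^2 + 5k + 4.
By induction, f_n = 2n^2 + n + 1 for all n ≥ 1.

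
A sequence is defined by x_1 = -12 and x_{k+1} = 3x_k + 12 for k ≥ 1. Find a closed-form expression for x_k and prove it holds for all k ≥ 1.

Claim: x_k = -2·3^k − 6.

Base case: x_1 = -12, and -2·3^1 − 6 = -6 − 6 = -12.
Assume x_r = -2·3^r − 6 for some r ≥ 1.
Then x_{r+1} = 3x_r + 12 = 3·(-2·3^r − 6) + 12 = -6·3^r − 18 + 12 = -2·3^{r+1} − 6.
So the formula holds for r+1, and by induction x_k = -2·3^k − 6 for all k ≥ 1.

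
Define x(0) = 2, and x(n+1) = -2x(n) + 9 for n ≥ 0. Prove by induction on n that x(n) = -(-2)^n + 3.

Base case: x(0) = 2, and -(-2)^0 + 3 = -1 + 3 = 2.
Assume x(k) = -(-2)^k + 3 for some k ≥ 0.
Then x(k+1) = -2x(k) + 9 = -2·(-(-2)^k + 3) + 9 = 2·(-2)^k − 6 + 9 = -(-2)^{k+1} + 3.
By induction, x(n) = -(-2)^n + 3 for all n ≥ 0.

x(n) = -(-2)^n + 3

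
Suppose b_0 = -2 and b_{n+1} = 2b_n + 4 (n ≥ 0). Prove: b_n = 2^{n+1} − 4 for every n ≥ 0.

Base case: b_0 = -2, and 2^{0+1} − 4 = 2 − 4 = -2.
Assume b_k = 2^{k+1} − 4 for some k ≥ 0.
Then b_{k+1} = 2b_k + 4 = 2·(2^{k+1} − 4) + 4 = 2^{k+2} − 8 + 4 = 2^{k+2} − 4.
This completes the inductive step, so b_n = 2^{n+1} − 4 for all n ≥ 0.

b_n = 2^{n+1} − 4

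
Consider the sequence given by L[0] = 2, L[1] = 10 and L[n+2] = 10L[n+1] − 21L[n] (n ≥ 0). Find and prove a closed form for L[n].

Claim: L[n] = 7^n + 3^n.

Base cases: L[0] = 2 and 7^0 + 3^0 = 2; L[1] = 10 and 7^1 + 3^1 = 10.
Assume L[j] = 7^j + 3^j for all 0 ≤ j ≤ k, where k ≥ 1.
Then L[k+1] = 10L[k] − 21L[k−1] = 10·(7^k + 3^k) − 21·(7^{k−1} + 3^{k−1}) = (10·7 − 21)7^{k−1} + (10·3 − 21)3^{k−1} = 49·7^{k−1} + 9·3^{k−1} = 7^{k+1} + 3^{k+1}.
By strong induction, L[n] = 7^n + 3^n for all n ≥ 0.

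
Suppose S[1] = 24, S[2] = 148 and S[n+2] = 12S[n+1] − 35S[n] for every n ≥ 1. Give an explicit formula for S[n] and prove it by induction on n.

Claim: S[n] = 2·7^n + 2·5^n.

Base cases: S[1] = 24 and 2·7^1 + 2·5^1 = 24; S[2] = 148 and 2·7^2 + 2·5^2 = 148.
Assume S[j] = 2·7^j + 2·5^j for all 1 ≤ j ≤ k, where k ≥ 2.
Then S[k+1] = 12S[k] − 35S[k−1] = 12·(2·7^k + 2·5^k) − 35·(2·7^{k−1} + 2·5^{k−1}) = 2·(12·7 − 35)7^{k−1} + 2·(12·5 − 35)5^{k−1} = 98·7^{k−1} + 50·5^{k−1} = 2·7^{k+1} + 2·5^{k+1}.
This completes the inductive step, so S[n] = 2·7^n + 2·5^n for all n ≥ 1.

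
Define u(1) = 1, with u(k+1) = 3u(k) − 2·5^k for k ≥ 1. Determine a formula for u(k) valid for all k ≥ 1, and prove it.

Claim: u(k) = 2·3^k − 5^k.

Base case: u(1) = 1, and 2·3^1 − 5^1 = 6 − 5 = 1.
Assume u(r) = 2·3^r − 5^r for some r ≥ 1.
Then u(r+1) = 3u(r) − 2·5^r = 3·(2·3^r − 5^r) − 2·5^r = 2·3^{r+1} − 3·5^r − 2·5^r = 2·3^{r+1} − 5·5^r = 2·3^{r+1} − 5^{r+1}.
By induction, u(k) = 2·3^k − 5^k for all k ≥ 1.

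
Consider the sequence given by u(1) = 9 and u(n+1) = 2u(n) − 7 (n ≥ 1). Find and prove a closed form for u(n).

Claim: u(n) = 2^n + 7.

Base case: u(1) = 9, and 2^1 + 7 = 2 + 7 = 9.
Assume u(m) = 2^m + 7 for some m ≥ 1.
Then u(m+1) = 2u(m) − 7 = 2·(2^m + 7) − 7 = 2^{m+1} + 14 − 7 = 2^{m+1} + 7.
By induction, u(n) = 2^n + 7 for all n ≥ 1.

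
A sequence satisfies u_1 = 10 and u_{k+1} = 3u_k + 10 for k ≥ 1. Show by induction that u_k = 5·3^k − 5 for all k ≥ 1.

Base case: u_1 = 10, and 5·3^1 − 5 = 15 − 5 = 10.
Assume u_r = 5·3^r − 5 for some r ≥ 1.
Then u_{r+1} = 3u_r + 10 = 3·(5·3^r − 5) + 10 = 15·3^r − 15 + 10 = 5·3^{r+1} − 5.
So the formula holds for r+1, and by induction u_k = 5·3^k − 5 for all k ≥ 1.

u_k = 5·3^k − 5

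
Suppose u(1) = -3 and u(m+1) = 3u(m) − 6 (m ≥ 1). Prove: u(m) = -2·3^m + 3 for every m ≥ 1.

Base case: u(1) = -3, and -2·3^1 + 3 = -6 + 3 = -3.
Assume u(j) = -2·3^j + 3 for some j ≥ 1.
Then u(j+1) = 3u(j) − 6 = 3·(-2·3^j + 3) − 6 = -6·3^j + 9 − 6 = -2·3^{j+1} + 3.
So the formula holds for j+1, and by induction u(m) = -2·3^m + 3 for all m ≥ 1.

u(m) = -2·3^m + 3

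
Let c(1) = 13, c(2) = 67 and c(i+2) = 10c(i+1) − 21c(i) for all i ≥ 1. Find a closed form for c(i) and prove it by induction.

Claim: c(i) = 7^i + 2·3^i.

Base cases: c(1) = 13 and 7^1 + 2·3^1 = 13; c(2) = 67 and 7^2 + 2·3^2 = 67.
Assume c(t) = 7^t + 2·3^t for all 1 ≤ t ≤ j, where j ≥ 2.
Then c(j+1) = 10c(j) − 21c(j−1) = 10·(7^j + 2·3^j) − 21·(7^{j−1} + 2·3^{j−1}) = (10·7 − 21)7^{j−1} + 2·(10·3 − 21)3^{j−1} = 49·7^{j−1} + 18·3^{j−1} = 7^{j+1} + 2·3^{j+1}.
By strong induction, c(i) = 7^i + 2·3^i for all i ≥ 1.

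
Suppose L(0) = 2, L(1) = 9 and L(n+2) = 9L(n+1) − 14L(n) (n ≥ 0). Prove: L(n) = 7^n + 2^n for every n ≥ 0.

Base cases: L(0) = 2 and 7^0 + 2^0 = 2; L(1) = 9 and 7^1 + 2^1 = 9.
Assume L(j) = 7^j + 2^j for all 0 ≤ j ≤ m, where m ≥ 1.
Then L(m+1) = 9L(m) − 14L(m−1) = 9·(7^m + 2^m) − 14·(7^{m−1} + 2^{m−1}) = (9·7 − 14)7^{m−1} + (9·2 − 14)2^{m−1} = 49·7^{m−1} + 4·2^{m−1} = 7^{m+1} + 2^{m+1}.
By strong induction, L(n) = 7^n + 2^n for all n ≥ 0.

L(n) = 7^n + 2^n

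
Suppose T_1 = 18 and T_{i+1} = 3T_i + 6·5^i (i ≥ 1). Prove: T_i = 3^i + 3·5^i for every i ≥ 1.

Base case: T_1 = 18, and 3^1 + 3·5^1 = 3 + 15 = 18.
Assume T_k = 3^k + 3·5^k for some k ≥ 1.
Then T_{k+1} = 3T_k + 6·5^k = 3·(3^k + 3·5^k) + 6·5^k = 3^{k+1} + 9·5^k + 6·5^k = 3^{k+1} + 15·5^k = 3^{k+1} + 3·5^{k+1}.
This completes the inductive step, so T_i = 3^i + 3·5^i for all i ≥ 1.

T_i = 3^i + 3·5^i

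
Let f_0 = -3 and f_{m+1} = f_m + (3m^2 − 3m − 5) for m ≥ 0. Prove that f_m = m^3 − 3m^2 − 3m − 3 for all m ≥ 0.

Base case: f_0 = -3, and 0^3 − 3·0^2 − 3·0 − 3 = -3.
Assume f_r = r^3 − 3r^2 − 3r − 3.
Then f_{r+1} = f_r + (3r^2 − 3r − 5) = (r^3 − 3r^2 − 3r − 3) + (3r^2 − 3r − 5) = r^3 − 6r − 8,
and (r+1)^3 − 3·(r+1)^2 − 3·(r+1) − 3 = r^3 − 6r − 8.
By induction, f_m = m^3 − 3m^2 − 3m − 3 for all m ≥ 0.

f_m = m^3 − 3m^2 − 3m − 3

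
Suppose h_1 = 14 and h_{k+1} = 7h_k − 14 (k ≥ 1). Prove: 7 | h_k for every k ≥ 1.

Base case: h_1 = 14 = 7·2, so 7 | h_1.
Assume 7 | h_j, so h_j = 7t for some integer t.
Then h_{j+1} = 7h_j − 14 = 7·(7t) − 14 = 7(7t − 2), so 7 | h_{j+1}.
By induction, 7 | h_k for all k ≥ 1.

7 | h_k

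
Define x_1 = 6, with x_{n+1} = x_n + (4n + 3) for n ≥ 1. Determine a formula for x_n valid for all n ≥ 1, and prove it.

Claim: x_n = 2n^2 + n + 3.

Base case: x_1 = 6, and 2·1^2 + 1 + 3 = 6.
Assume x_r = 2r^2 + r + 3.
Then x_{r+1} = x_r + (4r + 3) = (2r^2 + r + 3) + (4r + 3) = 2r^2 + 5r + 6,
and 2·(r+1)^2 + (r+1) + 3 = 2r^2 + 5r + 6.
This completes the inductive step, so x_n = 2n^2 + n + 3 for all n ≥ 1.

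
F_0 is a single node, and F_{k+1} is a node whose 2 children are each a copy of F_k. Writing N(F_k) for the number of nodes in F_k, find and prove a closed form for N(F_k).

Claim: N(F_k) = 2^{k+1} − 1.

Base case: N(F_0) = 1, and 2^{0+1} − 1 = 1.
Assume N(F_m) = 2^{m+1} − 1.
Then N(F_{m+1}) = 1 + 2N(F_m) = 1 + 2(2^{m+1} − 1) = 2^{m+2} − 2 + 1 = 2^{m+2} − 1.
By induction, N(F_k) = 2^{k+1} − 1 for all k ≥ 0.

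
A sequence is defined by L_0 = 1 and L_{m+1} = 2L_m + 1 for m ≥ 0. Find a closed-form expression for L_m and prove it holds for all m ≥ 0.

Claim: L_m = 2^{m+1} − 1.

Base case: L_0 = 1, and 2^{0+1} − 1 = 2 − 1 = 1.
Assume L_k = 2^{k+1} − 1 for some k ≥ 0.
Then L_{k+1} = 2L_k + 1 = 2·(2^{k+1} − 1) + 1 = 2^{k+2} − 2 + 1 = 2^{k+2} − 1.
By induction, L_m = 2^{m+1} − 1 for all m ≥ 0.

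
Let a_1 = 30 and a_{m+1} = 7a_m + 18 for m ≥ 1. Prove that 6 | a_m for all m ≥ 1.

Base case: a_1 = 30 = 6·5, so 6 | a_1.
Assume 6 | a_r, so a_r = 6t for some integer t.
Then a_{r+1} = 7a_r + 18 = 7·(6t) + 18 = 6(7t + 3), so 6 | a_{r+1}.
So the property holds for r+1, and by induction 6 | a_m for all m ≥ 1.

6 | a_m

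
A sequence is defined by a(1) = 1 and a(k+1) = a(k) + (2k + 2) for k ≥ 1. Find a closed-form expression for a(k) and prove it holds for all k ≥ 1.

Claim: a(k) = k^2 + k − 1.

Base case: a(1) = 1, and 1^2 + 1 − 1 = 1.
Assume a(m) = m^2 + m − 1.
Then a(m+1) = a(m) + (2m + 2) = (m^2 + m − 1) + (2m + 2) = m^2 + 3m + 1,
and (m+1)^2 + (m+1) − 1 = m^2 + 3m + 1.
This completes the inductive step, so a(k) = k^2 + k − 1 for all k ≥ 1.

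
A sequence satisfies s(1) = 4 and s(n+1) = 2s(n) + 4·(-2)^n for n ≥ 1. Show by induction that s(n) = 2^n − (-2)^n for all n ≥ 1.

Base case: s(1) = 4, and 2^1 − (-2)^1 = 2 + 2 = 4.
Assume s(k) = 2^k − (-2)^k for some k ≥ 1.
Then s(k+1) = 2s(k) + 4·(-2)^k = 2·(2^k − (-2)^k) + 4·(-2)^k = 2^{k+1} − 2·(-2)^k + 4·(-2)^k = 2^{k+1} + 2·(-2)^k = 2^{k+1} − (-2)^{k+1}.
By induction, s(n) = 2^n − (-2)^n for all n ≥ 1.

s(n) = 2^n − (-2)^n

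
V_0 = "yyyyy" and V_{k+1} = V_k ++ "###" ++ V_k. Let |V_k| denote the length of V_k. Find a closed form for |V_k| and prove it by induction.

Claim: |V_k| = 2^{k+3} − 3.

Base case: |V_0| = 5, and 2^{0+3} − 3 = 5.
Assume |V_j| = 2^{j+3} − 3.
Then |V_{j+1}| = |V_j| + 3 + |V_j| = 2|V_j| + 3 = 2(2^{j+3} − 3) + 3 = 2^{j+1+3} − 6 + 3 = 2^{j+1+3} − 3.
Hence |V_k| = 2^{k+3} − 3 for every k ≥ 0, by induction.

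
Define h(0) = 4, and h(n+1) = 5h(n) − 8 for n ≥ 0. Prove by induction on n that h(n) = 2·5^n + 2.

Base case: h(0) = 4, and 2·5^0 + 2 = 2 + 2 = 4.
Assume h(m) = 2·5^m + 2 for some m ≥ 0.
Then h(m+1) = 5h(m) − 8 = 5·(2·5^m + 2) − 8 = 10·5^m + 10 − 8 = 2·5^{m+1} + 2.
By induction, h(n) = 2·5^n + 2 for all n ≥ 0.

h(n) = 2·5^n + 2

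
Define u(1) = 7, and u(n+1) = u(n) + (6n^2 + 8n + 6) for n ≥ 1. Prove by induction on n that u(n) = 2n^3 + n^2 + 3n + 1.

Base case: u(1) = 7, and 2·1^3 + 1^2 + 3·1 + 1 = 7.
Assume u(k) = 2k^3 + k^2 + 3k + 1.
Then u(k+1) = u(k) + (6k^2 + 8k + 6) = (2k^3 + k^2 + 3k + 1) + (6k^2 + 8k + 6) = 2k^3 + 7k^2 + 11k + 7,
and 2·(k+1)^3 + (k+1)^2 + 3·(k+1) + 1 = 2k^3 + 7k^2 + 11k + 7.
Hence u(n) = 2n^3 + n^2 + 3n + 1 for every n ≥ 1, by induction.

u(n) = 2n^3 + n^2 + 3n + 1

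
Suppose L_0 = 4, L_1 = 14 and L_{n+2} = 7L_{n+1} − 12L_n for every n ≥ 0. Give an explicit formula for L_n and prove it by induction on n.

Claim: L_n = 2·4^n + 2·3^n.

Base cases: L_0 = 4 and 2·4^0 + 2·3^0 = 4; L_1 = 14 and 2·4^1 + 2·3^1 = 14.
Assume L_i = 2·4^i + 2·3^i for all 0 ≤ i ≤ j, where j ≥ 1.
Then L_{j+1} = 7L_j − 12L_{j−1} = 7·(2·4^j + 2·3^j) − 12·(2·4^{j−1} + 2·3^{j−1}) = 2·(7·4 − 12)4^{j−1} + 2·(7·3 − 12)3^{j−1} = 32·4^{j−1} + 18·3^{j−1} = 2·4^{j+1} + 2·3^{j+1}.
This completes the inductive step, so L_n = 2·4^n + 2·3^n for all n ≥ 0.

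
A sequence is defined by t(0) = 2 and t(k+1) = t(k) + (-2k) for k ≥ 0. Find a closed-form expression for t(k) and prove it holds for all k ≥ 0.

Claim: t(k) = -k^2 + k + 2.

Base case: t(0) = 2, and -0^2 + 0 + 2 = 2.
Assume t(r) = -r^2 + r + 2.
Then t(r+1) = t(r) + (-2r) = (-r^2 + r + 2) + (-2r) = -r^2 − r + 2,
and -(r+1)^2 + (r+1) + 2 = -r^2 − r + 2.
Hence t(k) = -k^2 + k + 2 for every k ≥ 0, by induction.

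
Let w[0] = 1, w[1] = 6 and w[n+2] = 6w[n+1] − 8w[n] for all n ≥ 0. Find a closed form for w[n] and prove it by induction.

Claim: w[n] = -2^n + 2·4^n.

Base cases: w[0] = 1 and -2^0 + 2·4^0 = 1; w[1] = 6 and -2^1 + 2·4^1 = 6.
Assume w[j] = -2^j + 2·4^j for all 0 ≤ j ≤ k, where k ≥ 1.
Then w[k+1] = 6w[k] − 8w[k−1] = 6·(-2^k + 2·4^k) − 8·(-2^{k−1} + 2·4^{k−1}) = -(6·2 − 8)2^{k−1} + 2·(6·4 − 8)4^{k−1} = -4·2^{k−1} + 32·4^{k−1} = -2^{k+1} + 2·4^{k+1}.
Hence w[n] = -2^n + 2·4^n for every n ≥ 0, by strong induction.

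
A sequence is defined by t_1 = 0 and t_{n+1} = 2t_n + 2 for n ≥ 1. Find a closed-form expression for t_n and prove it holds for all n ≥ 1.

Claim: t_n = 2^n − 2.

Base case: t_1 = 0, and 2^1 − 2 = 2 − 2 = 0.
Assume t_j = 2^j − 2 for some j ≥ 1.
Then t_{j+1} = 2t_j + 2 = 2·(2^j − 2) + 2 = 2^{j+1} − 4 + 2 = 2^{j+1} − 2.
This completes the inductive step, so t_n = 2^n − 2 for all n ≥ 1.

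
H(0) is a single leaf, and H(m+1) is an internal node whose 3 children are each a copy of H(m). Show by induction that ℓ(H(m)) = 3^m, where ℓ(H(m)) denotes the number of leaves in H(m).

Base case: ℓ(H(0)) = 1, and 3^0 = 1.
Assume ℓ(H(k)) = 3^k.
Then ℓ(H(k+1)) = 3·ℓ(H(k)) = 3·3^k = 3^{k+1}.
Hence ℓ(H(m)) = 3^m for every m ≥ 0, by induction.

ℓ(H(m)) = 3^m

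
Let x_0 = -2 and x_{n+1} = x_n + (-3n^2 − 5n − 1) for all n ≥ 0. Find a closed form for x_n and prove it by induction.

Claim: x_n = -n^3 − n^2 + n − 2.

Base case: x_0 = -2, and -0^3 − 0^2 + 0 − 2 = -2.
Assume x_m = -m^3 − m^2 + m − 2.
Then x_{m+1} = x_m + (-3m^2 − 5m − 1) = (-m^3 − m^2 + m − 2) + (-3m^2 − 5m − 1) = -m^3 − 4m^2 − 4m − 3,
and -(m+1)^3 − (m+1)^2 + (m+1) − 2 = -m^3 − 4m^2 − 4m − 3.
By induction, x_n = -n^3 − n^2 + n − 2 for all n ≥ 0.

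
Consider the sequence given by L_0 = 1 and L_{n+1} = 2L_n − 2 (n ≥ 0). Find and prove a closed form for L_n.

Claim: L_n = -2^n + 2.

Base case: L_0 = 1, and -2^0 + 2 = -1 + 2 = 1.
Assume L_r = -2^r + 2 for some r ≥ 0.
Then L_{r+1} = 2L_r − 2 = 2·(-2^r + 2) − 2 = -2^{r+1} + 4 − 2 = -2^{r+1} + 2.
By induction, L_n = -2^n + 2 for all n ≥ 0.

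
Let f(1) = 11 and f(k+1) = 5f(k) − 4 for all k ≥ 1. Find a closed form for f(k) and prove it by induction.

Claim: f(k) = 2·5^k + 1.

Base case: f(1) = 11, and 2·5^1 + 1 = 10 + 1 = 11.
Assume f(m) = 2·5^m + 1 for some m ≥ 1.
Then f(m+1) = 5f(m) − 4 = 5·(2·5^m + 1) − 4 = 10·5^m + 5 − 4 = 2·5^{m+1} + 1.
Hence f(k) = 2·5^k + 1 for every k ≥ 1, by induction.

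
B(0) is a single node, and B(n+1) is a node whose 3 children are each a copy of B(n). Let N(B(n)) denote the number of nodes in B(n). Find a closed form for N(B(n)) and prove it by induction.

Claim: N(B(n)) = (3^{n+1} − 1)/2.

Base case: N(B(0)) = 1, and (3^{0+1} − 1)/2 = 1.
Assume N(B(j)) = (3^{j+1} − 1)/2.
Then N(B(j+1)) = 1 + 3N(B(j)) = 1 + 3·(3^{j+1} − 1)/2 = 1 + (3^{j+2} − 3)/2 = (2 + 3^{j+2} − 3)/2 = (3^{j+2} − 1)/2.
So the formula holds for j+1, and by induction N(B(n)) = (3^{n+1} − 1)/2 for all n ≥ 0.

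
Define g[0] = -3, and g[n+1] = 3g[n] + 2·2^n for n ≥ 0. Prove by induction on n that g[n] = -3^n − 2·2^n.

Base case: g[0] = -3, and -3^0 − 2·2^0 = -1 − 2 = -3.
Assume g[m] = -3^m − 2·2^m for some m ≥ 0.
Then g[m+1] = 3g[m] + 2·2^m = 3·(-3^m − 2·2^m) + 2·2^m = -3^{m+1} − 6·2^m + 2·2^m = -3^{m+1} − 4·2^m = -3^{m+1} − 2·2^{m+1}.
By induction, g[n] = -3^n − 2·2^n for all n ≥ 0.

g[n] = -3^n − 2·2^n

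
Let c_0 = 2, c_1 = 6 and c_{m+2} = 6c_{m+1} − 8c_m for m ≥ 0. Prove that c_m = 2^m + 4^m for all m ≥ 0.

Base cases: c_0 = 2 and 2^0 + 4^0 = 2; c_1 = 6 and 2^1 + 4^1 = 6.
Assume c_j = 2^j + 4^j for all 0 ≤ j ≤ r, where r ≥ 1.
Then c_{r+1} = 6c_r − 8c_{r−1} = 6·(2^r + 4^r) − 8·(2^{r−1} + 4^{r−1}) = (6·2 − 8)2^{r−1} + (6·4 − 8)4^{r−1} = 4·2^{r−1} + 16·4^{r−1} = 2^{r+1} + 4^{r+1}.
Hence c_m = 2^m + 4^m for every m ≥ 0, by strong induction.

c_m = 2^m + 4^m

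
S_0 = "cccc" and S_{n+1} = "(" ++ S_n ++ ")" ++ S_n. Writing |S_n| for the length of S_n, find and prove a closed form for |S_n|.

Claim: |S_n| = 6·2^n − 2.

Base case: |S_0| = 4, and 6·2^0 − 2 = 4.
Assume |S_m| = 6·2^m − 2.
Then |S_{m+1}| = 1 + |S_m| + 1 + |S_m| = 2|S_m| + 2 = 2(6·2^m − 2) + 2 = 6·2^{m+1} − 4 + 2 = 6·2^{m+1} − 2.
By induction, |S_n| = 6·2^n − 2 for all n ≥ 0.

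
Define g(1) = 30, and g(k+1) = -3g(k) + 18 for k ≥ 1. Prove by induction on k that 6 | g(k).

Base case: g(1) = 30 = 6·5, so 6 | g(1).
Assume 6 | g(m), so g(m) = 6t for some integer t.
Then g(m+1) = -3g(m) + 18 = -3·(6t) + 18 = 6(-3t + 3), so 6 | g(m+1).
So the property holds for m+1, and by induction 6 | g(k) for all k ≥ 1.

6 | g(k)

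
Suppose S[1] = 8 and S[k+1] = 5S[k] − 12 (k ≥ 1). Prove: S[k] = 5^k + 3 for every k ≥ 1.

Base case: S[1] = 8, and 5^1 + 3 = 5 + 3 = 8.
Assume S[r] = 5^r + 3 for some r ≥ 1.
Then S[r+1] = 5S[r] − 12 = 5·(5^r + 3) − 12 = 5^{r+1} + 15 − 12 = 5^{r+1} + 3.
By induction, S[k] = 5^k + 3 for all k ≥ 1.

S[k] = 5^k + 3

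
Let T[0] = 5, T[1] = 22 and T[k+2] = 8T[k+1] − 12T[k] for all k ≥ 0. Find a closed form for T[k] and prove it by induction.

Claim: T[k] = 3·6^k + 2·2^k.

Base cases: T[0] = 5 and 3·6^0 + 2·2^0 = 5; T[1] = 22 and 3·6^1 + 2·2^1 = 22.
Assume T[j] = 3·6^j + 2·2^j for all 0 ≤ j ≤ r, where r ≥ 1.
Then T[r+1] = 8T[r] − 12T[r−1] = 8·(3·6^r + 2·2^r) − 12·(3·6^{r−1} + 2·2^{r−1}) = 3·(8·6 − 12)6^{r−1} + 2·(8·2 − 12)2^{r−1} = 108·6^{r−1} + 8·2^{r−1} = 3·6^{r+1} + 2·2^{r+1}.
Hence T[k] = 3·6^k + 2·2^k for every k ≥ 0, by strong induction.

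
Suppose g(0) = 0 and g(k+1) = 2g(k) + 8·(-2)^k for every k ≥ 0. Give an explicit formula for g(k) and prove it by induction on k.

Claim: g(k) = 2·2^k − 2·(-2)^k.

Base case: g(0) = 0, and 2·2^0 − 2·(-2)^0 = 2 − 2 = 0.
Assume g(j) = 2·2^j − 2·(-2)^j for some j ≥ 0.
Then g(j+1) = 2g(j) + 8·(-2)^j = 2·(2·2^j − 2·(-2)^j) + 8·(-2)^j = 2·2^{j+1} − 4·(-2)^j + 8·(-2)^j = 2·2^{j+1} + 4·(-2)^j = 2·2^{j+1} − 2·(-2)^{j+1}.
Hence g(k) = 2·2^k − 2·(-2)^k for every k ≥ 0, by induction.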